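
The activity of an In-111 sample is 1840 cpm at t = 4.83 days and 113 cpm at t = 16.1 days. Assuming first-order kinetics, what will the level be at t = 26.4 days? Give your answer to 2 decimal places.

Over Δt = 16.1 − 4.83 = 11.27 days, the level fell by a factor of 1840/113 ≈ 16.283.
n = log₂(16.283) ≈ 4.0253 half-lives, so t½ = 11.27/4.0253 ≈ 2.7998 days.
From t = 16.1 to t = 26.4: 113 × (1/2)^((26.4−16.1)/2.7998) ≈ 8.8233 cpm.

8.82 cpm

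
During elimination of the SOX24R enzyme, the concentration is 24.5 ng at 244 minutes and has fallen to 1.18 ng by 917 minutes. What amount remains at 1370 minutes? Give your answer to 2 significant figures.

0.15 ng

Over Δt = 917 − 244 = 673 minutes, the level fell by a factor of 24.5/1.18 ≈ 20.763.
n = log₂(20.763) ≈ 4.3759 half-lives, so t½ = 673/4.3759 ≈ 153.8 minutes.
From t = 917 to t = 1370: 1.18 × (1/2)^((1370−917)/153.8) ≈ 0.15318 ng.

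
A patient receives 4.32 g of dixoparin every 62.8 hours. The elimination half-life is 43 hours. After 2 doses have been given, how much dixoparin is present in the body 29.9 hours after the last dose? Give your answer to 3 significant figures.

The 2 doses were given 92.7, 29.9 hours ago.
Total = 4.32·(1/2)^(92.7/43) + 4.32·(1/2)^(29.9/43)
      = 0.96944 + 2.6679 ≈ 3.6373 g.

3.64 g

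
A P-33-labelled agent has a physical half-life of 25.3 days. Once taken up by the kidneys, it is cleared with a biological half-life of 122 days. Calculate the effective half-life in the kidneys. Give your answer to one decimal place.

1/t_eff = 1/t_phys + 1/t_biol = 1/25.3 + 1/122 = 0.047722 per day.
t_eff = 25.3 × 122 / (25.3 + 122) ≈ 20.955 days.

21.0 days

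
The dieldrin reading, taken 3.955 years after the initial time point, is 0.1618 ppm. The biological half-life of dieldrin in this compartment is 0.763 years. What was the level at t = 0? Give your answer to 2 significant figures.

Number of half-lives elapsed: n = 3.955/0.763 ≈ 5.1835.
A₀ = A × 2^n = 0.1618 × 2^5.1835 = 0.1618 × 36.34 ≈ 5.8798 ppm.

5.9 ppm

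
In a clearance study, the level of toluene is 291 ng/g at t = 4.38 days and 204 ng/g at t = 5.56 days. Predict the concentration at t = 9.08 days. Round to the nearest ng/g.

71 ng/g

Over Δt = 5.56 − 4.38 = 1.18 days, the level fell by a factor of 291/204 ≈ 1.4265.
n = log₂(1.4265) ≈ 0.51245 half-lives, so t½ = 1.18/0.51245 ≈ 2.3027 days.
From t = 5.56 to t = 9.08: 204 × (1/2)^((9.08−5.56)/2.3027) ≈ 70.706 ng/g.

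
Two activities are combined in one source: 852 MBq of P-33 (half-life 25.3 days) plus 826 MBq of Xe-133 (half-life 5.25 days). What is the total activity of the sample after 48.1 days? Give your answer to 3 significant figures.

P-33: 852 × (1/2)^(48.1/25.3) = 852 × (1/2)^1.9012 ≈ 228.1 MBq.
Xe-133: 826 × (1/2)^(48.1/5.25) = 826 × (1/2)^9.1619 ≈ 1.442 MBq.
Total = 228.1 + 1.442 ≈ 229.54 MBq.

230 MBq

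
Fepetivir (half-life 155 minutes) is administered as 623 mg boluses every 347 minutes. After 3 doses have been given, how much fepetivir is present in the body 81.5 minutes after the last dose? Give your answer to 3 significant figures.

The 3 doses were given 775.5, 428.5, 81.5 minutes ago.
Total = 623·(1/2)^(775.5/155) + 623·(1/2)^(428.5/155) + 623·(1/2)^(81.5/155)
      = 19.425 + 91.682 + 432.72 ≈ 543.83 mg.

544 mg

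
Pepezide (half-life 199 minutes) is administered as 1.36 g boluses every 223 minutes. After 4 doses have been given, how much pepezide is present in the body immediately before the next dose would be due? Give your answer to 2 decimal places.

1.11 g

The 4 doses were given 892, 669, 446, 223 minutes ago.
Total = 1.36·(1/2)^(892/199) + 1.36·(1/2)^(669/199) + 1.36·(1/2)^(446/199) + 1.36·(1/2)^(223/199)
      = 0.060841 + 0.13229 + 0.28765 + 0.62547 ≈ 1.1063 g.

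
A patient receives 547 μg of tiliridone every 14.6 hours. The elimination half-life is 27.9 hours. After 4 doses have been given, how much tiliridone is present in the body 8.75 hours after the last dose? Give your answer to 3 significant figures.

The 4 doses were given 52.55, 37.95, 23.35, 8.75 hours ago.
Total = 547·(1/2)^(52.55/27.9) + 547·(1/2)^(37.95/27.9) + 547·(1/2)^(23.35/27.9) + 547·(1/2)^(8.75/27.9)
      = 148.25 + 213.07 + 306.23 + 440.13 ≈ 1107.7 μg.

1110 μg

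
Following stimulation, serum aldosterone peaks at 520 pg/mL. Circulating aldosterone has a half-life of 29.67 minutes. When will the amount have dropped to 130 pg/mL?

59.34 minutes

130/520 = 1/4, so 2 half-lives have elapsed.
t = 2 × 29.67 = 59.34 minutes.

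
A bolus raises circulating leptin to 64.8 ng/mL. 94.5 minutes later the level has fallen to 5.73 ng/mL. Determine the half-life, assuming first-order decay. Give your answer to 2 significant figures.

A/A₀ = 5.73/64.8 ≈ 0.088426.
n = log₂(11.309) ≈ 3.4994 half-lives elapsed in 94.5 minutes.
t½ = 94.5/3.4994 ≈ 27.005 minutes.

27 minutes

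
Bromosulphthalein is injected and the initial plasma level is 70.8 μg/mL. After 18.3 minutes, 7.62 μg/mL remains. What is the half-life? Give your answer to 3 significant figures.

A/A₀ = 7.62/70.8 ≈ 0.10763.
n = log₂(9.2913) ≈ 3.2159 half-lives elapsed in 18.3 minutes.
t½ = 18.3/3.2159 ≈ 5.6905 minutes.

5.69 minutes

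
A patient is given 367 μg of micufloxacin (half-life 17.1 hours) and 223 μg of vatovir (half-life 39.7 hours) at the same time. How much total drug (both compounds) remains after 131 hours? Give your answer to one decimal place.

24.5 μg

micufloxacin: 367 × (1/2)^(131/17.1) = 367 × (1/2)^7.6608 ≈ 1.8136 μg.
vatovir: 223 × (1/2)^(131/39.7) = 223 × (1/2)^3.2997 ≈ 22.645 μg.
Total = 1.8136 + 22.645 ≈ 24.459 μg.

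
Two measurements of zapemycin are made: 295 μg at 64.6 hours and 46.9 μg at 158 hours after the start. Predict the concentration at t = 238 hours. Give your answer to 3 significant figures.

Over Δt = 158 − 64.6 = 93.4 hours, the level fell by a factor of 295/46.9 ≈ 6.29.
n = log₂(6.29) ≈ 2.6531 half-lives, so t½ = 93.4/2.6531 ≈ 35.205 hours.
From t = 158 to t = 238: 46.9 × (1/2)^((238−158)/35.205) ≈ 9.7074 μg.

9.71 μg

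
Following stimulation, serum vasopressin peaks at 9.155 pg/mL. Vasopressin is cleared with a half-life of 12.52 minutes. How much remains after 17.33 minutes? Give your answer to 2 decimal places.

Number of half-lives: n = 17.33/12.52 ≈ 1.3842.
Remaining = 9.155 × (1/2)^1.3842 = 9.155 × 0.38311 ≈ 3.5073 pg/mL.

3.51 pg/mL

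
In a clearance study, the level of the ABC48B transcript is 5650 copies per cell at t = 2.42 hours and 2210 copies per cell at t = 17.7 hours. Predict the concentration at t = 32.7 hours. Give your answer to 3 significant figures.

879 copies per cell

Over Δt = 17.7 − 2.42 = 15.28 hours, the level fell by a factor of 5650/2210 ≈ 2.5566.
n = log₂(2.5566) ≈ 1.3542 half-lives, so t½ = 15.28/1.3542 ≈ 11.283 hours.
From t = 17.7 to t = 32.7: 2210 × (1/2)^((32.7−17.7)/11.283) ≈ 879.44 copies per cell.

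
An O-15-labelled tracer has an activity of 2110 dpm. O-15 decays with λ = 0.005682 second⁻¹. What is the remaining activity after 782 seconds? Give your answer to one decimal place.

24.8 dpm

t½ = ln 2 / λ = 0.69315 / 0.005682 ≈ 121.99 seconds.
Number of half-lives: n = 782/121.99 ≈ 6.4104.
Remaining = 2110 × (1/2)^6.4104 = 2110 × 0.011757 ≈ 24.807 dpm.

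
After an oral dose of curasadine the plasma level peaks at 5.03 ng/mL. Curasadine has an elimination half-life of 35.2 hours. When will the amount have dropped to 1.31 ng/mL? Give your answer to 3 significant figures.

68.3 hours

Fraction remaining = 1.31/5.03 ≈ 0.26044.
n = log₂(5.03/1.31) = ln(3.8397)/ln 2 ≈ 1.941 half-lives.
t = n × t½ = 1.941 × 35.2 ≈ 68.323 hours.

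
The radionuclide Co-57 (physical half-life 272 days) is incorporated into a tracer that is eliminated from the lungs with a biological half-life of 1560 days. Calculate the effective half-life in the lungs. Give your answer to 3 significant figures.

232 days

1/t_eff = 1/t_phys + 1/t_biol = 1/272 + 1/1560 = 0.0043175 per day.
t_eff = 272 × 1560 / (272 + 1560) ≈ 231.62 days.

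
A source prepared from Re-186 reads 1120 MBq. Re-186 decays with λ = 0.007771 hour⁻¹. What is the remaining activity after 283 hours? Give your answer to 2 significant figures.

t½ = ln 2 / λ = 0.69315 / 0.007771 ≈ 89.197 hours.
Number of half-lives: n = 283/89.197 ≈ 3.1728.
Remaining = 1120 × (1/2)^3.1728 = 1120 × 0.11089 ≈ 124.2 MBq.

120 MBq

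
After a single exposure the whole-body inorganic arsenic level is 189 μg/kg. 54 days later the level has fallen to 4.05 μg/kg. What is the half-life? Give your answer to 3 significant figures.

9.74 days

A/A₀ = 4.05/189 ≈ 0.021429.
n = log₂(46.667) ≈ 5.5443 half-lives elapsed in 54 days.
t½ = 54/5.5443 ≈ 9.7397 days.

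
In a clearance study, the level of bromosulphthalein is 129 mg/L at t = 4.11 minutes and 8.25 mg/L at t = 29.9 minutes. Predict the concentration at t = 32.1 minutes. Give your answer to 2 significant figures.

Over Δt = 29.9 − 4.11 = 25.79 minutes, the level fell by a factor of 129/8.25 ≈ 15.636.
n = log₂(15.636) ≈ 3.9668 half-lives, so t½ = 25.79/3.9668 ≈ 6.5014 minutes.
From t = 29.9 to t = 32.1: 8.25 × (1/2)^((32.1−29.9)/6.5014) ≈ 6.5251 mg/L.

6.5 mg/L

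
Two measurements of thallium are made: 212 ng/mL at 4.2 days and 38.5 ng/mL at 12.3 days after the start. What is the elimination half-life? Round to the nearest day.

3 days

Over Δt = 12.3 − 4.2 = 8.1 days, the level fell by a factor of 212/38.5 ≈ 5.5065.
n = log₂(5.5065) ≈ 2.4611 half-lives, so t½ = 8.1/2.4611 ≈ 3.2912 days.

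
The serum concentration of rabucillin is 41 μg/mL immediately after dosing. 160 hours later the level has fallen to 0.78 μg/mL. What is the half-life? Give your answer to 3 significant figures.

A/A₀ = 0.78/41 ≈ 0.019024.
n = log₂(52.564) ≈ 5.716 half-lives elapsed in 160 hours.
t½ = 160/5.716 ≈ 27.992 hours.

28.0 hours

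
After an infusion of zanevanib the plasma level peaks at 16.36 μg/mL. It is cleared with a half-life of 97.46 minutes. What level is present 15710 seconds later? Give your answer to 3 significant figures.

2.54 μg/mL

Convert the elapsed time: 15710 seconds = 261.833 minutes.
Number of half-lives: n = 261.833/97.46 ≈ 2.6866.
Remaining = 16.36 × (1/2)^2.6866 = 16.36 × 0.15533 ≈ 2.5412 μg/mL.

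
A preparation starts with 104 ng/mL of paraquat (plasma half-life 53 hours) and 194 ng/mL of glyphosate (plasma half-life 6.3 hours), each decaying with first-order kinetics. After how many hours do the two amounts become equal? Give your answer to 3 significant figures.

Set 104·(1/2)^(t/53) = 194·(1/2)^(t/6.3).
Taking log₂: log₂(104/194) = t·(1/53 − 1/6.3).
log₂(0.53608) = -0.89947; 1/53 − 1/6.3 = -0.13986.
t = -0.89947 / -0.13986 ≈ 6.4311 hours.

6.43 hours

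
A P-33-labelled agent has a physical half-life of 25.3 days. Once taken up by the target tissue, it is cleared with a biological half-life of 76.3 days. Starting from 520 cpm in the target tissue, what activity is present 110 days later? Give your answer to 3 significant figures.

1/t_eff = 1/t_phys + 1/t_biol = 1/25.3 + 1/76.3 = 0.052632 per day.
t_eff = 25.3 × 76.3 / (25.3 + 76.3) ≈ 19 days.
Remaining = 520 × (1/2)^(110/19) = 520 × (1/2)^5.7895 ≈ 9.4013 cpm.

9.40 cpm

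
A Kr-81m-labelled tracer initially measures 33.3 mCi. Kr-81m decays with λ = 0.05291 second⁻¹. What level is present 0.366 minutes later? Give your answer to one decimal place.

10.4 mCi

t½ = ln 2 / λ = 0.69315 / 0.05291 ≈ 13.1 seconds.
Convert the elapsed time: 0.366 minutes = 21.96 seconds.
Number of half-lives: n = 21.96/13.1 ≈ 1.6763.
Remaining = 33.3 × (1/2)^1.6763 = 33.3 × 0.31289 ≈ 10.419 mCi.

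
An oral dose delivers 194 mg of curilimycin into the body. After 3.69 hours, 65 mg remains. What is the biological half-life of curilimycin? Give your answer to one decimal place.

2.3 hours

A/A₀ = 65/194 ≈ 0.33505.
n = log₂(2.9846) ≈ 1.5775 half-lives elapsed in 3.69 hours.
t½ = 3.69/1.5775 ≈ 2.3391 hours.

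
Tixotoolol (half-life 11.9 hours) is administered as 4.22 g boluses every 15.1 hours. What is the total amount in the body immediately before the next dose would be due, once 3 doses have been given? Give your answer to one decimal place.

The 3 doses were given 45.3, 30.2, 15.1 hours ago.
Total = 4.22·(1/2)^(45.3/11.9) + 4.22·(1/2)^(30.2/11.9) + 4.22·(1/2)^(15.1/11.9)
      = 0.30156 + 0.7267 + 1.7512 ≈ 2.7794 g.

2.8 g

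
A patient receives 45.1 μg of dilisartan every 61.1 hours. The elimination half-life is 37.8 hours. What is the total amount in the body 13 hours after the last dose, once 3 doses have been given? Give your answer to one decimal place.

50.9 μg

The 3 doses were given 135.2, 74.1, 13 hours ago.
Total = 45.1·(1/2)^(135.2/37.8) + 45.1·(1/2)^(74.1/37.8) + 45.1·(1/2)^(13/37.8)
      = 3.7799 + 11.589 + 35.534 ≈ 50.904 μg.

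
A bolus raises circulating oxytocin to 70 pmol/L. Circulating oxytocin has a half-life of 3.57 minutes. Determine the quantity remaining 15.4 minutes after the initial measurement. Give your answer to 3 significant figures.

Number of half-lives: n = 15.4/3.57 ≈ 4.3137.
Remaining = 70 × (1/2)^4.3137 = 70 × 0.050285 ≈ 3.52 pmol/L.

3.52 pmol/L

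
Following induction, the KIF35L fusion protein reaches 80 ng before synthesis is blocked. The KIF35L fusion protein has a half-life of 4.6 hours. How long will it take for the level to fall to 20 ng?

20/80 = 1/4, so 2 half-lives have elapsed.
t = 2 × 4.6 = 9.2 hours.

9.2 hours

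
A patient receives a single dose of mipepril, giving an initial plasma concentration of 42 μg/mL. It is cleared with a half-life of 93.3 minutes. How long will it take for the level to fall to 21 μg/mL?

93.3 minutes

21/42 = 1/2, so 1 half-life has elapsed.
t = 1 × 93.3 = 93.3 minutes.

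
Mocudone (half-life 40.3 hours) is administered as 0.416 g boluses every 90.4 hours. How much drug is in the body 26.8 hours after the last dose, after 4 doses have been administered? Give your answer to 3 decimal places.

The 4 doses were given 298, 207.6, 117.2, 26.8 hours ago.
Total = 0.416·(1/2)^(298/40.3) + 0.416·(1/2)^(207.6/40.3) + 0.416·(1/2)^(117.2/40.3) + 0.416·(1/2)^(26.8/40.3)
      = 0.0024724 + 0.011705 + 0.055417 + 0.26236 ≈ 0.33196 g.

0.332 g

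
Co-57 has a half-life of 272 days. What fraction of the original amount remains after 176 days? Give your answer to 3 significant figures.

0.639

n = 176/272 ≈ 0.64706 half-lives.
Fraction remaining = (1/2)^0.64706 ≈ 0.63858.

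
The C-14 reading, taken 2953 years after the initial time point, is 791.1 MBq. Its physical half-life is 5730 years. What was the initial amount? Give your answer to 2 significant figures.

1100 MBq

Number of half-lives elapsed: n = 2953/5730 ≈ 0.51536.
A₀ = A × 2^n = 791.1 × 2^0.51536 = 791.1 × 1.4293 ≈ 1130.8 MBq.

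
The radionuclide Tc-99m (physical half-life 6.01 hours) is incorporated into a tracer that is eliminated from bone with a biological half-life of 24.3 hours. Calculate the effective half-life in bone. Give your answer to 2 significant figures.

4.8 hours

1/t_eff = 1/t_phys + 1/t_biol = 1/6.01 + 1/24.3 = 0.20754 per hour.
t_eff = 6.01 × 24.3 / (6.01 + 24.3) ≈ 4.8183 hours.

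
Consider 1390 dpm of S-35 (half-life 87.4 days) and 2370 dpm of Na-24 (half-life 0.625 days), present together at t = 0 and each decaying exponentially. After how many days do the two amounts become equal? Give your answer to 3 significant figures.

0.485 days

Set 1390·(1/2)^(t/87.4) = 2370·(1/2)^(t/0.625).
Taking log₂: log₂(1390/2370) = t·(1/87.4 − 1/0.625).
log₂(0.5865) = -0.7698; 1/87.4 − 1/0.625 = -1.5886.
t = -0.7698 / -1.5886 ≈ 0.48459 days.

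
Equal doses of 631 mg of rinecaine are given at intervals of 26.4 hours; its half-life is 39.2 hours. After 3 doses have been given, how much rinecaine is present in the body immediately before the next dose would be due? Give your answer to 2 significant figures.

800 mg

The 3 doses were given 79.2, 52.8, 26.4 hours ago.
Total = 631·(1/2)^(79.2/39.2) + 631·(1/2)^(52.8/39.2) + 631·(1/2)^(26.4/39.2)
      = 155.53 + 248.06 + 395.64 ≈ 799.23 mg.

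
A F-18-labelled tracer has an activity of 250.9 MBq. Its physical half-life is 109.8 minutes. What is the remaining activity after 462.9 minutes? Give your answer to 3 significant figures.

13.5 MBq

Number of half-lives: n = 462.9/109.8 ≈ 4.2158.
Remaining = 250.9 × (1/2)^4.2158 = 250.9 × 0.053815 ≈ 13.502 MBq.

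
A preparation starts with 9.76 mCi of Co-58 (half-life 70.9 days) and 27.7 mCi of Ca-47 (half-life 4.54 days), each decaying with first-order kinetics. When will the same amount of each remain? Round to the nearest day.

7 days

Set 9.76·(1/2)^(t/70.9) = 27.7·(1/2)^(t/4.54).
Taking log₂: log₂(9.76/27.7) = t·(1/70.9 − 1/4.54).
log₂(0.35235) = -1.5049; 1/70.9 − 1/4.54 = -0.20616.
t = -1.5049 / -0.20616 ≈ 7.2998 days.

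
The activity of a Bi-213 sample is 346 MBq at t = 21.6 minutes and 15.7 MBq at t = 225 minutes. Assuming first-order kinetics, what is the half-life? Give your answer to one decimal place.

Over Δt = 225 − 21.6 = 203.4 minutes, the level fell by a factor of 346/15.7 ≈ 22.038.
n = log₂(22.038) ≈ 4.4619 half-lives, so t½ = 203.4/4.4619 ≈ 45.586 minutes.

45.6 minutes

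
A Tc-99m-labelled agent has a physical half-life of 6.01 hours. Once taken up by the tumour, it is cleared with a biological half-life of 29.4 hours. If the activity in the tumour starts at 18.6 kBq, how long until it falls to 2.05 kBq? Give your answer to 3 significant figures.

15.9 hours

1/t_eff = 1/t_phys + 1/t_biol = 1/6.01 + 1/29.4 = 0.2004 per hour.
t_eff = 6.01 × 29.4 / (6.01 + 29.4) ≈ 4.9899 hours.
n = log₂(18.6/2.05) ≈ 3.1816; t = 3.1816 × 4.9899 ≈ 15.876 hours.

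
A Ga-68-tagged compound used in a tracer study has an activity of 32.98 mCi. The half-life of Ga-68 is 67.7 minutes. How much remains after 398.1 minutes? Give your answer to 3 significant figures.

Number of half-lives: n = 398.1/67.7 ≈ 5.8804.
Remaining = 32.98 × (1/2)^5.8804 = 32.98 × 0.016976 ≈ 0.55987 mCi.

0.560 mCi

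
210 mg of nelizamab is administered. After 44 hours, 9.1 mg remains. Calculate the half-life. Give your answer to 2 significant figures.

9.7 hours

A/A₀ = 9.1/210 ≈ 0.043333.
n = log₂(23.077) ≈ 4.5284 half-lives elapsed in 44 hours.
t½ = 44/4.5284 ≈ 9.7165 hours.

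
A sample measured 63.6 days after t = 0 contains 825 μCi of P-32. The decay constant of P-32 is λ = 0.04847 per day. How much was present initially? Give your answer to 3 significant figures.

18000 μCi

t½ = ln 2 / λ = 0.69315 / 0.04847 ≈ 14.301 days.
Number of half-lives elapsed: n = 63.6/14.301 ≈ 4.4474.
A₀ = A × 2^n = 825 × 2^4.4474 = 825 × 21.817 ≈ 17999 μCi.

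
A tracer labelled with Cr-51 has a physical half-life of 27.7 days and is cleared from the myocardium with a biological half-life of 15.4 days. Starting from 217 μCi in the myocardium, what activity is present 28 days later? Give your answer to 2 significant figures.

31 μCi

1/t_eff = 1/t_phys + 1/t_biol = 1/27.7 + 1/15.4 = 0.10104 per day.
t_eff = 27.7 × 15.4 / (27.7 + 15.4) ≈ 9.8974 days.
Remaining = 217 × (1/2)^(28/9.8974) = 217 × (1/2)^2.829 ≈ 30.538 μCi.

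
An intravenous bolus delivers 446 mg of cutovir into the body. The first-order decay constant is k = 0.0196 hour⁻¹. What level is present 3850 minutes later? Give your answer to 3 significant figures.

127 mg

t½ = ln 2 / k = 0.69315 / 0.0196 ≈ 35.365 hours.
Convert the elapsed time: 3850 minutes = 64.1667 hours.
Number of half-lives: n = 64.1667/35.365 ≈ 1.8144.
Remaining = 446 × (1/2)^1.8144 = 446 × 0.28432 ≈ 126.81 mg.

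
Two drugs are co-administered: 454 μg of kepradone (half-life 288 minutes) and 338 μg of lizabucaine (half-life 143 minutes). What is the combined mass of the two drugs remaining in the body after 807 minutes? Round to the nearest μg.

kepradone: 454 × (1/2)^(807/288) = 454 × (1/2)^2.8021 ≈ 65.095 μg.
lizabucaine: 338 × (1/2)^(807/143) = 338 × (1/2)^5.6434 ≈ 6.7623 μg.
Total = 65.095 + 6.7623 ≈ 71.857 μg.

72 μg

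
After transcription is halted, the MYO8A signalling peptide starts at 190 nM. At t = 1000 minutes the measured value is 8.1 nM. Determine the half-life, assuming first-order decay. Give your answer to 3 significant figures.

A/A₀ = 8.1/190 ≈ 0.042632.
n = log₂(23.457) ≈ 4.5519 half-lives elapsed in 1000 minutes.
t½ = 1000/4.5519 ≈ 219.69 minutes.

220 minutes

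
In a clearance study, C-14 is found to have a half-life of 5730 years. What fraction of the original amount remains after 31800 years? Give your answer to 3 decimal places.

0.021

n = 31800/5730 ≈ 5.5497 half-lives.
Fraction remaining = (1/2)^5.5497 ≈ 0.021348.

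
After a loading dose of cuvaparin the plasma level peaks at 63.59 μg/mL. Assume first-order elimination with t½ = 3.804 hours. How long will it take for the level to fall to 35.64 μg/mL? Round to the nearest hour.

Fraction remaining = 35.64/63.59 ≈ 0.56047.
n = log₂(63.59/35.64) = ln(1.7842)/ln 2 ≈ 0.8353 half-lives.
t = n × t½ = 0.8353 × 3.804 ≈ 3.1775 hours.

3 hours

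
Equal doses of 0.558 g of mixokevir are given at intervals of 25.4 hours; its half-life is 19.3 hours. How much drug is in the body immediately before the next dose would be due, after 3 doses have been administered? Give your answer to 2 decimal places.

The 3 doses were given 76.2, 50.8, 25.4 hours ago.
Total = 0.558·(1/2)^(76.2/19.3) + 0.558·(1/2)^(50.8/19.3) + 0.558·(1/2)^(25.4/19.3)
      = 0.03615 + 0.090009 + 0.22411 ≈ 0.35027 g.

0.35 g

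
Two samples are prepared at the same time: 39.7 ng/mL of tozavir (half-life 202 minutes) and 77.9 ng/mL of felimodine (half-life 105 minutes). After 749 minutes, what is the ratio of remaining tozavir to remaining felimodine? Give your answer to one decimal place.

tozavir: 39.7 × (1/2)^(749/202) = 39.7 × (1/2)^3.7079 ≈ 3.0381 ng/mL.
felimodine: 77.9 × (1/2)^(749/105) = 77.9 × (1/2)^7.1333 ≈ 0.55487 ng/mL.
Ratio ≈ 3.0381 / 0.55487 ≈ 5.4753.

5.5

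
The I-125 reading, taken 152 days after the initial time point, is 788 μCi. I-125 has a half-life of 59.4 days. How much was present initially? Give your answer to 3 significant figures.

Number of half-lives elapsed: n = 152/59.4 ≈ 2.5589.
A₀ = A × 2^n = 788 × 2^2.5589 = 788 × 5.8927 ≈ 4643.4 μCi.

4640 μCi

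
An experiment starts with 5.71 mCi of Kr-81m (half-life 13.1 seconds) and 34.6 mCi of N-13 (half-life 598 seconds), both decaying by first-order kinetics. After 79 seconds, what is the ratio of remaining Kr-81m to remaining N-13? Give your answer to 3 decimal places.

Kr-81m: 5.71 × (1/2)^(79/13.1) = 5.71 × (1/2)^6.0305 ≈ 0.08735 mCi.
N-13: 34.6 × (1/2)^(79/598) = 34.6 × (1/2)^0.13211 ≈ 31.572 mCi.
Ratio ≈ 0.08735 / 31.572 ≈ 0.0027667.

0.003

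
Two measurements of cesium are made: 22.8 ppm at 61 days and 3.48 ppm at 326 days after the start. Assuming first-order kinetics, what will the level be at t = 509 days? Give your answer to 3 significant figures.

0.950 ppm

Over Δt = 326 − 61 = 265 days, the level fell by a factor of 22.8/3.48 ≈ 6.5517.
n = log₂(6.5517) ≈ 2.7119 half-lives, so t½ = 265/2.7119 ≈ 97.718 days.
From t = 326 to t = 509: 3.48 × (1/2)^((509−326)/97.718) ≈ 0.95024 ppm.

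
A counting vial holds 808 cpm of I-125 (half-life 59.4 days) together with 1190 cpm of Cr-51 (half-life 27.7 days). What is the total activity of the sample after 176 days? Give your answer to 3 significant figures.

118 cpm

I-125: 808 × (1/2)^(176/59.4) = 808 × (1/2)^2.963 ≈ 103.63 cpm.
Cr-51: 1190 × (1/2)^(176/27.7) = 1190 × (1/2)^6.3538 ≈ 14.55 cpm.
Total = 103.63 + 14.55 ≈ 118.18 cpm.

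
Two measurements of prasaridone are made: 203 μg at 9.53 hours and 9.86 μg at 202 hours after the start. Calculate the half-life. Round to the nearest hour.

44 hours

Over Δt = 202 − 9.53 = 192.47 hours, the level fell by a factor of 203/9.86 ≈ 20.588.
n = log₂(20.588) ≈ 4.3637 half-lives, so t½ = 192.47/4.3637 ≈ 44.107 hours.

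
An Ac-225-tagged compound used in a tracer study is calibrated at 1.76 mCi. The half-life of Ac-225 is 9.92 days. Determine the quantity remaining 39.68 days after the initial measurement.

0.11 mCi

Elapsed time is 4 half-lives (39.68/9.92).
Each half-life halves the amount: 1.76 × (1/2)^4 = 1.76/16 = 0.11 mCi.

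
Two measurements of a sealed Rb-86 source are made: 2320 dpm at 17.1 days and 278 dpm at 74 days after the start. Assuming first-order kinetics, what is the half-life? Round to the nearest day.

19 days

Over Δt = 74 − 17.1 = 56.9 days, the level fell by a factor of 2320/278 ≈ 8.3453.
n = log₂(8.3453) ≈ 3.061 half-lives, so t½ = 56.9/3.061 ≈ 18.589 days.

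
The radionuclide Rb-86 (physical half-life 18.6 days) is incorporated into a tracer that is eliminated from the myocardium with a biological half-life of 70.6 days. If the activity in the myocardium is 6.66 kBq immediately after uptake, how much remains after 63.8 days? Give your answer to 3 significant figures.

0.330 kBq

1/t_eff = 1/t_phys + 1/t_biol = 1/18.6 + 1/70.6 = 0.067928 per day.
t_eff = 18.6 × 70.6 / (18.6 + 70.6) ≈ 14.722 days.
Remaining = 6.66 × (1/2)^(63.8/14.722) = 6.66 × (1/2)^4.3338 ≈ 0.33027 kBq.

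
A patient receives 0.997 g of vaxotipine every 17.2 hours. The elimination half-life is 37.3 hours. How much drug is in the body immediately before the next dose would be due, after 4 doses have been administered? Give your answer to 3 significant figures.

The 4 doses were given 68.8, 51.6, 34.4, 17.2 hours ago.
Total = 0.997·(1/2)^(68.8/37.3) + 0.997·(1/2)^(51.6/37.3) + 0.997·(1/2)^(34.4/37.3) + 0.997·(1/2)^(17.2/37.3)
      = 0.27762 + 0.38217 + 0.5261 + 0.72424 ≈ 1.9101 g.

1.91 g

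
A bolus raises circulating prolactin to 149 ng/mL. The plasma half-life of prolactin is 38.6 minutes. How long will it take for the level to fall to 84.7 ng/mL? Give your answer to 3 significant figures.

Fraction remaining = 84.7/149 ≈ 0.56846.
n = log₂(149/84.7) = ln(1.7591)/ln 2 ≈ 0.81488 half-lives.
t = n × t½ = 0.81488 × 38.6 ≈ 31.454 minutes.

31.5 minutes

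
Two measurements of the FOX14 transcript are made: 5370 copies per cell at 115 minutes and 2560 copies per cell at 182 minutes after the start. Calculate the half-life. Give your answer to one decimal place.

62.7 minutes

Over Δt = 182 − 115 = 67 minutes, the level fell by a factor of 5370/2560 ≈ 2.0977.
n = log₂(2.0977) ≈ 1.0688 half-lives, so t½ = 67/1.0688 ≈ 62.688 minutes.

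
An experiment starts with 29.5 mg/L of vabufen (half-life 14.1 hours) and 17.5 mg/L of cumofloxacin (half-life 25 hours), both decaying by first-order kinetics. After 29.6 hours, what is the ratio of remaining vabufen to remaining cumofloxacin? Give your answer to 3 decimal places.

vabufen: 29.5 × (1/2)^(29.6/14.1) = 29.5 × (1/2)^2.0993 ≈ 6.8845 mg/L.
cumofloxacin: 17.5 × (1/2)^(29.6/25) = 17.5 × (1/2)^1.184 ≈ 7.7023 mg/L.
Ratio ≈ 6.8845 / 7.7023 ≈ 0.89383.

0.894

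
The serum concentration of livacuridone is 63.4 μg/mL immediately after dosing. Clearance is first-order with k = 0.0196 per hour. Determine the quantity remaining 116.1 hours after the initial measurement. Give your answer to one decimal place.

t½ = ln 2 / k = 0.69315 / 0.0196 ≈ 35.365 hours.
Number of half-lives: n = 116.1/35.365 ≈ 3.2829.
Remaining = 63.4 × (1/2)^3.2829 = 63.4 × 0.10274 ≈ 6.5137 μg/mL.

6.5 μg/mL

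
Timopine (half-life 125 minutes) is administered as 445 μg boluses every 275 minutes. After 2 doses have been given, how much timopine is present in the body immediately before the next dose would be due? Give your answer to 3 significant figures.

118 μg

The 2 doses were given 550, 275 minutes ago.
Total = 445·(1/2)^(550/125) + 445·(1/2)^(275/125)
      = 21.078 + 96.849 ≈ 117.93 μg.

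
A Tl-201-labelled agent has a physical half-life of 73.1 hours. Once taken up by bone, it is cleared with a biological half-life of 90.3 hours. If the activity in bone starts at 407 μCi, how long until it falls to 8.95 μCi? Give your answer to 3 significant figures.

1/t_eff = 1/t_phys + 1/t_biol = 1/73.1 + 1/90.3 = 0.024754 per hour.
t_eff = 73.1 × 90.3 / (73.1 + 90.3) ≈ 40.397 hours.
n = log₂(407/8.95) ≈ 5.507; t = 5.507 × 40.397 ≈ 222.47 hours.

222 hours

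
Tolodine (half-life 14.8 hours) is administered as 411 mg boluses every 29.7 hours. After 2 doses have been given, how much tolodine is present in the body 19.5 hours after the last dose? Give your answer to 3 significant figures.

The 2 doses were given 49.2, 19.5 hours ago.
Total = 411·(1/2)^(49.2/14.8) + 411·(1/2)^(19.5/14.8)
      = 41.032 + 164.9 ≈ 205.93 mg.

206 mg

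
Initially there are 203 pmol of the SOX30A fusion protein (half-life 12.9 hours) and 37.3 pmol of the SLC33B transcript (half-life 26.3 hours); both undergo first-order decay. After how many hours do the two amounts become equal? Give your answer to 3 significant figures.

Set 203·(1/2)^(t/12.9) = 37.3·(1/2)^(t/26.3).
Taking log₂: log₂(203/37.3) = t·(1/12.9 − 1/26.3).
log₂(5.4424) = 2.4442; 1/12.9 − 1/26.3 = 0.039497.
t = 2.4442 / 0.039497 ≈ 61.885 hours.

61.9 hours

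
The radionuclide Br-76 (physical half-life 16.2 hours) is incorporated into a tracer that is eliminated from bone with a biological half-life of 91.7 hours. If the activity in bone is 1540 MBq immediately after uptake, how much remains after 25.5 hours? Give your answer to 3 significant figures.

1/t_eff = 1/t_phys + 1/t_biol = 1/16.2 + 1/91.7 = 0.072634 per hour.
t_eff = 16.2 × 91.7 / (16.2 + 91.7) ≈ 13.768 hours.
Remaining = 1540 × (1/2)^(25.5/13.768) = 1540 × (1/2)^1.8522 ≈ 426.55 MBq.

427 MBq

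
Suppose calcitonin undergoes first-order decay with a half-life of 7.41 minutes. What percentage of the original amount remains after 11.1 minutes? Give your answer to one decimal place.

n = 11.1/7.41 ≈ 1.498 half-lives.
Fraction remaining = (1/2)^1.498 ≈ 0.35405, i.e. 35.405%.

35.4%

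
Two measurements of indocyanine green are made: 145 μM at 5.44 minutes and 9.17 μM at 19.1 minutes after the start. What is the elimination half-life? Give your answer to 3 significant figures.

Over Δt = 19.1 − 5.44 = 13.66 minutes, the level fell by a factor of 145/9.17 ≈ 15.812.
n = log₂(15.812) ≈ 3.983 half-lives, so t½ = 13.66/3.983 ≈ 3.4296 minutes.

3.43 minutes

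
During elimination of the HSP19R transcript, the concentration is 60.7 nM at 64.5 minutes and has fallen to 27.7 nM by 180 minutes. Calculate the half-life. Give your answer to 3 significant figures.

102 minutes

Over Δt = 180 − 64.5 = 115.5 minutes, the level fell by a factor of 60.7/27.7 ≈ 2.1913.
n = log₂(2.1913) ≈ 1.1318 half-lives, so t½ = 115.5/1.1318 ≈ 102.05 minutes.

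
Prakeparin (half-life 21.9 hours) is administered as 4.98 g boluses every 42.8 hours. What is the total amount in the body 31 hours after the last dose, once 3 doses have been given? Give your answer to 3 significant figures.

The 3 doses were given 116.6, 73.8, 31 hours ago.
Total = 4.98·(1/2)^(116.6/21.9) + 4.98·(1/2)^(73.8/21.9) + 4.98·(1/2)^(31/21.9)
      = 0.1243 + 0.48173 + 1.8669 ≈ 2.4729 g.

2.47 g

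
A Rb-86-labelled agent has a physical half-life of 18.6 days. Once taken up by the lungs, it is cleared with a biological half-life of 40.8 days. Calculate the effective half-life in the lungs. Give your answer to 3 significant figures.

1/t_eff = 1/t_phys + 1/t_biol = 1/18.6 + 1/40.8 = 0.078273 per day.
t_eff = 18.6 × 40.8 / (18.6 + 40.8) ≈ 12.776 days.

12.8 days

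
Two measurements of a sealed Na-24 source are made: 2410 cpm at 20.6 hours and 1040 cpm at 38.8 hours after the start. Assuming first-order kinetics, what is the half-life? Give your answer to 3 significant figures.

Over Δt = 38.8 − 20.6 = 18.2 hours, the level fell by a factor of 2410/1040 ≈ 2.3173.
n = log₂(2.3173) ≈ 1.2124 half-lives, so t½ = 18.2/1.2124 ≈ 15.011 hours.

15.0 hours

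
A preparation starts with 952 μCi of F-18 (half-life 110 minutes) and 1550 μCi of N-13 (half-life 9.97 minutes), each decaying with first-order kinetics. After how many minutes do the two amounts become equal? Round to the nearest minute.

Set 952·(1/2)^(t/110) = 1550·(1/2)^(t/9.97).
Taking log₂: log₂(952/1550) = t·(1/110 − 1/9.97).
log₂(0.61419) = -0.70323; 1/110 − 1/9.97 = -0.09121.
t = -0.70323 / -0.09121 ≈ 7.7101 minutes.

8 minutes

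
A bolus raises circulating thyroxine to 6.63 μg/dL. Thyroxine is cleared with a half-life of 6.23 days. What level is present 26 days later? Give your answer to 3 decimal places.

0.367 μg/dL

Number of half-lives: n = 26/6.23 ≈ 4.1734.
Remaining = 6.63 × (1/2)^4.1734 = 6.63 × 0.055424 ≈ 0.36746 μg/dL.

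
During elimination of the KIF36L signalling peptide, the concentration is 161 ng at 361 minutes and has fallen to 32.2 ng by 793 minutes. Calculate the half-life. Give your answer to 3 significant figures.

186 minutes

Over Δt = 793 − 361 = 432 minutes, the level fell by a factor of 161/32.2 ≈ 5.
n = log₂(5) ≈ 2.3219 half-lives, so t½ = 432/2.3219 ≈ 186.05 minutes.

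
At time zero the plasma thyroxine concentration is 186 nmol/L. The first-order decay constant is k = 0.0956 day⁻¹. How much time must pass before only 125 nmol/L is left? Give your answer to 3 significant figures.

4.16 days

t½ = ln 2 / k = 0.69315 / 0.0956 ≈ 7.2505 days.
Fraction remaining = 125/186 ≈ 0.67204.
n = log₂(186/125) = ln(1.488)/ln 2 ≈ 0.57337 half-lives.
t = n × t½ = 0.57337 × 7.2505 ≈ 4.1572 days.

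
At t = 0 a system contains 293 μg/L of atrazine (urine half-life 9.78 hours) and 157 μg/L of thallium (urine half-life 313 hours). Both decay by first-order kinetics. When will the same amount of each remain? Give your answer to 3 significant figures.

9.09 hours

Set 293·(1/2)^(t/9.78) = 157·(1/2)^(t/313).
Taking log₂: log₂(293/157) = t·(1/9.78 − 1/313).
log₂(1.8662) = 0.90014; 1/9.78 − 1/313 = 0.099055.
t = 0.90014 / 0.099055 ≈ 9.0873 hours.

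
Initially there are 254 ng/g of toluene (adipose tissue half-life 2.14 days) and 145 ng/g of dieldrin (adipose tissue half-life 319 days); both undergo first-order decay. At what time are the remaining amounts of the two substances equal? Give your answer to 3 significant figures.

1.74 days

Set 254·(1/2)^(t/2.14) = 145·(1/2)^(t/319).
Taking log₂: log₂(254/145) = t·(1/2.14 − 1/319).
log₂(1.7517) = 0.80878; 1/2.14 − 1/319 = 0.46415.
t = 0.80878 / 0.46415 ≈ 1.7425 days.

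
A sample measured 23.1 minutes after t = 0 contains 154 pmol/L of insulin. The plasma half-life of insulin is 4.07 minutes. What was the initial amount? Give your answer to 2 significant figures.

7900 pmol/L

Number of half-lives elapsed: n = 23.1/4.07 ≈ 5.6757.
A₀ = A × 2^n = 154 × 2^5.6757 = 154 × 51.115 ≈ 7871.7 pmol/L.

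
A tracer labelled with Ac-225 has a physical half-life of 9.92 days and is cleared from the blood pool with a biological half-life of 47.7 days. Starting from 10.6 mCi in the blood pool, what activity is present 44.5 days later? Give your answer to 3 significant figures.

1/t_eff = 1/t_phys + 1/t_biol = 1/9.92 + 1/47.7 = 0.12177 per day.
t_eff = 9.92 × 47.7 / (9.92 + 47.7) ≈ 8.2121 days.
Remaining = 10.6 × (1/2)^(44.5/8.2121) = 10.6 × (1/2)^5.4188 ≈ 0.24779 mCi.

0.248 mCi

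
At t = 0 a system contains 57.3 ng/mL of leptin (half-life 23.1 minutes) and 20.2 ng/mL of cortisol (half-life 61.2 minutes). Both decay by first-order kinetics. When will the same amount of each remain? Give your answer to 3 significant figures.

Set 57.3·(1/2)^(t/23.1) = 20.2·(1/2)^(t/61.2).
Taking log₂: log₂(57.3/20.2) = t·(1/23.1 − 1/61.2).
log₂(2.8366) = 1.5042; 1/23.1 − 1/61.2 = 0.02695.
t = 1.5042 / 0.02695 ≈ 55.813 minutes.

55.8 minutes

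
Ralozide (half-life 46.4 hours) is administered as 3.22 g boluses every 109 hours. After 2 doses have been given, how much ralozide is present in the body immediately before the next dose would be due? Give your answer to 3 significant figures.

The 2 doses were given 218, 109 hours ago.
Total = 3.22·(1/2)^(218/46.4) + 3.22·(1/2)^(109/46.4)
      = 0.12403 + 0.63197 ≈ 0.756 g.

0.756 g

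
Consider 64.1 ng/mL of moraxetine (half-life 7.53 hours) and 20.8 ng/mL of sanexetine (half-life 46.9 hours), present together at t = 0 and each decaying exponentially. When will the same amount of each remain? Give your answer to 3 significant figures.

Set 64.1·(1/2)^(t/7.53) = 20.8·(1/2)^(t/46.9).
Taking log₂: log₂(64.1/20.8) = t·(1/7.53 − 1/46.9).
log₂(3.0817) = 1.6237; 1/7.53 − 1/46.9 = 0.11148.
t = 1.6237 / 0.11148 ≈ 14.565 hours.

14.6 hours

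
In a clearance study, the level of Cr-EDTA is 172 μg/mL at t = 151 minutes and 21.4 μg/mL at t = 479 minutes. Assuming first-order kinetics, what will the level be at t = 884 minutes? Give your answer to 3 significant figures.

1.63 μg/mL

Over Δt = 479 − 151 = 328 minutes, the level fell by a factor of 172/21.4 ≈ 8.0374.
n = log₂(8.0374) ≈ 3.0067 half-lives, so t½ = 328/3.0067 ≈ 109.09 minutes.
From t = 479 to t = 884: 21.4 × (1/2)^((884−479)/109.09) ≈ 1.6324 μg/mL.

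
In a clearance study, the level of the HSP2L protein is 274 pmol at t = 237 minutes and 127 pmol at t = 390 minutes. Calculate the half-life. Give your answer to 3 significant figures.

138 minutes

Over Δt = 390 − 237 = 153 minutes, the level fell by a factor of 274/127 ≈ 2.1575.
n = log₂(2.1575) ≈ 1.1093 half-lives, so t½ = 153/1.1093 ≈ 137.92 minutes.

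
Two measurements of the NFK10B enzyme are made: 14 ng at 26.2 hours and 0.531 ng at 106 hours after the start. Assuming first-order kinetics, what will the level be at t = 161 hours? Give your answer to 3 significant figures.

0.0557 ng

Over Δt = 106 − 26.2 = 79.8 hours, the level fell by a factor of 14/0.531 ≈ 26.365.
n = log₂(26.365) ≈ 4.7206 half-lives, so t½ = 79.8/4.7206 ≈ 16.905 hours.
From t = 106 to t = 161: 0.531 × (1/2)^((161−106)/16.905) ≈ 0.055678 ng.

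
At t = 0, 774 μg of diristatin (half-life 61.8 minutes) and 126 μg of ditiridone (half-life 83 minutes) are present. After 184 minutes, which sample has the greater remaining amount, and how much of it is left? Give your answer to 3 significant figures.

diristatin, 98.3 μg

diristatin: 774 × (1/2)^2.9773 ≈ 98.281 μg.
ditiridone: 126 × (1/2)^2.2169 ≈ 27.104 μg.
Diristatin has more remaining, at ≈ 98.281 μg.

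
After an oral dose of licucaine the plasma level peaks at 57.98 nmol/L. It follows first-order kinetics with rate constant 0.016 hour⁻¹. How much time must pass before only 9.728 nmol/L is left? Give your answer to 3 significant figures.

t½ = ln 2 / λ = 0.69315 / 0.016 ≈ 43.322 hours.
Fraction remaining = 9.728/57.98 ≈ 0.16778.
n = log₂(57.98/9.728) = ln(5.9601)/ln 2 ≈ 2.5753 half-lives.
t = n × t½ = 2.5753 × 43.322 ≈ 111.57 hours.

112 hours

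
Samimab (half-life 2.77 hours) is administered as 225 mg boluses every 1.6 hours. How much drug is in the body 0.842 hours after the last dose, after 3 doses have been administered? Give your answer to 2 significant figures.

390 mg

The 3 doses were given 4.042, 2.442, 0.842 hours ago.
Total = 225·(1/2)^(4.042/2.77) + 225·(1/2)^(2.442/2.77) + 225·(1/2)^(0.842/2.77)
      = 81.831 + 122.12 + 182.25 ≈ 386.21 mg.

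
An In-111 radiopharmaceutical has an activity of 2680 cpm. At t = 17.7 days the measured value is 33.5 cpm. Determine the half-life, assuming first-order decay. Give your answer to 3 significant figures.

A/A₀ = 33.5/2680 ≈ 0.0125.
n = log₂(80) ≈ 6.3219 half-lives elapsed in 17.7 days.
t½ = 17.7/6.3219 ≈ 2.7998 days.

2.80 days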